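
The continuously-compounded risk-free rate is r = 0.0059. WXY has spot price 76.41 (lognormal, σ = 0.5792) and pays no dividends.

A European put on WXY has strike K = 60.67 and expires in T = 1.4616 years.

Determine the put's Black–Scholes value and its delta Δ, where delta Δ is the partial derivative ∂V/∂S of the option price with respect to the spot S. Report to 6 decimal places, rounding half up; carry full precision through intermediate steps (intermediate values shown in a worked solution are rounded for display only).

price = 11.592249
Δ = -0.244518

σ√T = 0.5792·√1.4616 = 0.700233
d₁ = (ln(S/K) + (r+σ²/2)T) / (σ√T) = (ln(76.41/60.67) + (0.0059+0.5792²/2)·1.4616) / 0.700233 = (0.230664 + 0.253787) / 0.700233 = 0.691842
d₂ = d₁ − σ√T = 0.691842 − 0.700233 = -0.008391
e^{−rT} = 0.991414
N(−d₁) = 0.244518,  N(−d₂) = 0.503348
Put price V = K·e^{−rT}·N(−d₂) − S·N(−d₁) = 30.275883 − 18.683635 = 11.592249
Δ = −N(−d₁) = -0.244518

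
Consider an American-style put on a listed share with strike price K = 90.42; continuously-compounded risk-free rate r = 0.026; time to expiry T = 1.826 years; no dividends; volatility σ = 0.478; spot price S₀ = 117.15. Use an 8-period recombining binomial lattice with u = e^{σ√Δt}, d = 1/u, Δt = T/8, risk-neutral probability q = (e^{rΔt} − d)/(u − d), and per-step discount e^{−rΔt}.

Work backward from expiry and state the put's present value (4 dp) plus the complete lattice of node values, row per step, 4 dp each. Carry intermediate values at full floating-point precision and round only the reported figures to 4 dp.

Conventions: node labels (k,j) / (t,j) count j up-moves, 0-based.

price = 13.9166
tree:
13.9166
19.3605 7.6058
26.2258 11.4254 3.1497
34.4384 16.7735 5.1964 0.7498
43.6195 23.9382 8.4476 1.3867 0.0000
53.0219 32.9753 13.4728 2.5646 0.0000 0.0000
60.6574 43.4275 20.9400 4.7431 0.0000 0.0000 0.0000
66.7339 53.0219 31.3718 8.7720 0.0000 0.0000 0.0000 0.0000
71.5699 60.6574 43.4275 16.2232 0.0000 0.0000 0.0000 0.0000 0.0000

params: Δt=0.22825 u=1.25655 d=0.79583 q=0.45607 e^(-rΔt)=0.99408
t_8 payoffs: 71.5699 60.6574 43.4275 16.2232 0.0000 0.0000 0.0000 0.0000 0.0000
k=7: node(7,0) S=23.6861 payoff=66.7339 vs cont=66.1989 → 66.7339 [stop]  node(7,1) S=37.3981 payoff=53.0219 vs cont=52.4869 → 53.0219 [stop]  node(7,2) S=59.0482 payoff=31.3718 vs cont=30.8368 → 31.3718 [stop]  node(7,3) S=93.2317 payoff=0.0000 vs cont=8.7720 → 8.7720 [wait]  node(7,4) S=147.2044 payoff=0.0000 vs cont=0.0000 → 0.0000 [wait]  node(7,5) S=232.4223 payoff=0.0000 vs cont=0.0000 → 0.0000 [wait]  node(7,6) S=366.9736 payoff=0.0000 vs cont=0.0000 → 0.0000 [wait]  node(7,7) S=579.4179 payoff=0.0000 vs cont=0.0000 → 0.0000 [wait]
k=6: node(6,0) S=29.7626 payoff=60.6574 vs cont=60.1224 → 60.6574 [stop]  node(6,1) S=46.9925 payoff=43.4275 vs cont=42.8925 → 43.4275 [stop]  node(6,2) S=74.1968 payoff=16.2232 vs cont=20.9400 → 20.9400 [wait]  node(6,3) S=117.1500 payoff=0.0000 vs cont=4.7431 → 4.7431 [wait]  node(6,4) S=184.9692 payoff=0.0000 vs cont=0.0000 → 0.0000 [wait]  node(6,5) S=292.0494 payoff=0.0000 vs cont=0.0000 → 0.0000 [wait]  node(6,6) S=461.1194 payoff=0.0000 vs cont=0.0000 → 0.0000 [wait]
k=5: node(5,0) S=37.3981 payoff=53.0219 vs cont=52.4869 → 53.0219 [stop]  node(5,1) S=59.0482 payoff=31.3718 vs cont=32.9753 → 32.9753 [wait]  node(5,2) S=93.2317 payoff=0.0000 vs cont=13.4728 → 13.4728 [wait]  node(5,3) S=147.2044 payoff=0.0000 vs cont=2.5646 → 2.5646 [wait]  node(5,4) S=232.4223 payoff=0.0000 vs cont=0.0000 → 0.0000 [wait]  node(5,5) S=366.9736 payoff=0.0000 vs cont=0.0000 → 0.0000 [wait]
k=4: node(4,0) S=46.9925 payoff=43.4275 vs cont=43.6195 → 43.6195 [wait]  node(4,1) S=74.1968 payoff=16.2232 vs cont=23.9382 → 23.9382 [wait]  node(4,2) S=117.1500 payoff=0.0000 vs cont=8.4476 → 8.4476 [wait]  node(4,3) S=184.9692 payoff=0.0000 vs cont=1.3867 → 1.3867 [wait]  node(4,4) S=292.0494 payoff=0.0000 vs cont=0.0000 → 0.0000 [wait]
k=3: node(3,0) S=59.0482 payoff=31.3718 vs cont=34.4384 → 34.4384 [wait]  node(3,1) S=93.2317 payoff=0.0000 vs cont=16.7735 → 16.7735 [wait]  node(3,2) S=147.2044 payoff=0.0000 vs cont=5.1964 → 5.1964 [wait]  node(3,3) S=232.4223 payoff=0.0000 vs cont=0.7498 → 0.7498 [wait]
k=2: node(2,0) S=74.1968 payoff=16.2232 vs cont=26.2258 → 26.2258 [wait]  node(2,1) S=117.1500 payoff=0.0000 vs cont=11.4254 → 11.4254 [wait]  node(2,2) S=184.9692 payoff=0.0000 vs cont=3.1497 → 3.1497 [wait]
k=1: node(1,0) S=93.2317 payoff=0.0000 vs cont=19.3605 → 19.3605 [wait]  node(1,1) S=147.2044 payoff=0.0000 vs cont=7.6058 → 7.6058 [wait]
k=0: node(0,0) S=117.1500 payoff=0.0000 vs cont=13.9166 → 13.9166 [wait]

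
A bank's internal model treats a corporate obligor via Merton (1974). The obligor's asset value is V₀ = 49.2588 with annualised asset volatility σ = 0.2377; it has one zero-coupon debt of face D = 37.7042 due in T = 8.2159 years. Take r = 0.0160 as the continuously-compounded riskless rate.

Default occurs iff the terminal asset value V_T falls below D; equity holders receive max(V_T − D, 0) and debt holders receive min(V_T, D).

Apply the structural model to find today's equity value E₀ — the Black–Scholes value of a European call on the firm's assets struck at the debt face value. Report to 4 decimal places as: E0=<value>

E0=20.8041

With assets at 49.2588 and a single debt payment of 37.7042 at 8.2159 years:
d₁ = [ln(V₀/D) + (r + σ²/2)T] / (σ√T)
   = [ln(49.2588/37.7042) + (0.0160 + 0.5·0.2377²)·8.2159] / (0.2377·√8.2159)
   = [0.267317 + 0.363559] / 0.681329 = 0.925949
d₂ = d₁ − σ√T = 0.925949 − 0.681329 = 0.244620
N(d₁) = 0.822764,  N(d₂) = 0.596625,  e^(−rT) = 0.876819
E₀ = V₀·N(d₁) − D·e^(−rT)·N(d₂)
   = 49.2588·0.822764 − 37.7042·0.876819·0.596625 = 20.804080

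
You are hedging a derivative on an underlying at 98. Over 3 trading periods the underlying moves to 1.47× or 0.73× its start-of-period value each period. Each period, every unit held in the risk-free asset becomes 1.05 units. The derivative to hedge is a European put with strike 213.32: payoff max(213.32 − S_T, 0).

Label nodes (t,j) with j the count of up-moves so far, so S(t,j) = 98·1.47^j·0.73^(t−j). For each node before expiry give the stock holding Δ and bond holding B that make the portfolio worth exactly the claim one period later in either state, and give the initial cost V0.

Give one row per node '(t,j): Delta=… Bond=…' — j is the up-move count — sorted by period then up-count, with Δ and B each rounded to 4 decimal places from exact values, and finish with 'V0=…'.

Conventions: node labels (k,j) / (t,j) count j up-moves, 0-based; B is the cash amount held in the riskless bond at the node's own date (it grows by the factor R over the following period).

(0,0): Delta=-0.7708 Bond=168.6606
(1,0): Delta=-1.0000 Bond=193.4875
(1,1): Delta=-0.6215 Bond=155.5766
(2,0): Delta=-1.0000 Bond=203.1619
(2,1): Delta=-1.0000 Bond=203.1619
(2,2): Delta=-0.3748 Bond=111.1093
V0=93.1180

Risk-neutral probability p* = (R−d)/(u−d) = (1.05−0.73)/(1.47−0.73) = 0.4324.
Payoffs at expiry: V(3,0)=175.1963, V(3,1)=136.5504, V(3,2)=58.7292, V(3,3)=0.0000
Node (2,0) S=52.2242: V=(p*·136.5504+(1−p*)·175.1963)/1.05=150.9377; Δ=(136.5504−175.1963)/(76.7696−38.1237)=-1.0000; B=V−Δ·S=203.1619
Node (2,1) S=105.1638: V=(p*·58.7292+(1−p*)·136.5504)/1.05=97.9981; Δ=(58.7292−136.5504)/(154.5908−76.7696)=-1.0000; B=V−Δ·S=203.1619
Node (2,2) S=211.7682: V=(p*·0.0000+(1−p*)·58.7292)/1.05=31.7455; Δ=(0.0000−58.7292)/(311.2993−154.5908)=-0.3748; B=V−Δ·S=111.1093
Node (1,0) S=71.5400: V=(p*·97.9981+(1−p*)·150.9377)/1.05=121.9475; Δ=(97.9981−150.9377)/(105.1638−52.2242)=-1.0000; B=V−Δ·S=193.4875
Node (1,1) S=144.0600: V=(p*·31.7455+(1−p*)·97.9981)/1.05=66.0460; Δ=(31.7455−97.9981)/(211.7682−105.1638)=-0.6215; B=V−Δ·S=155.5766
Node (0,0) S=98.0000: V=(p*·66.0460+(1−p*)·121.9475)/1.05=93.1180; Δ=(66.0460−121.9475)/(144.0600−71.5400)=-0.7708; B=V−Δ·S=168.6606
Verification: the root portfolio costs Δ(0,0)·S0 + B(0,0) = 93.1180, matching V0.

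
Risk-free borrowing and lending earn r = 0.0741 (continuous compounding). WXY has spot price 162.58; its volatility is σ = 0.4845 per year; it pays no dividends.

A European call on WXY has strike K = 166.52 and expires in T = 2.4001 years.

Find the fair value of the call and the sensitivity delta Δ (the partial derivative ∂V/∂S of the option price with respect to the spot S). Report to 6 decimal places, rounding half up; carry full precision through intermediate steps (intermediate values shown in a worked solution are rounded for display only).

price = 56.648423
Δ = 0.719157

σ√T = 0.4845·√2.4001 = 0.750600
d₁ = (ln(S/K) + (r+σ²/2)T) / (σ√T) = (ln(162.58/166.52) + (0.0741+0.4845²/2)·2.4001) / 0.750600 = (-0.023945 + 0.459547) / 0.750600 = 0.580339
d₂ = d₁ − σ√T = 0.580339 − 0.750600 = -0.170261
e^{−rT} = 0.837070
N(d₁) = 0.719157,  N(d₂) = 0.432402
Call price V = S·N(d₁) − K·e^{−rT}·N(d₂) = 116.920533 − 60.272110 = 56.648423
Δ = N(d₁) = 0.719157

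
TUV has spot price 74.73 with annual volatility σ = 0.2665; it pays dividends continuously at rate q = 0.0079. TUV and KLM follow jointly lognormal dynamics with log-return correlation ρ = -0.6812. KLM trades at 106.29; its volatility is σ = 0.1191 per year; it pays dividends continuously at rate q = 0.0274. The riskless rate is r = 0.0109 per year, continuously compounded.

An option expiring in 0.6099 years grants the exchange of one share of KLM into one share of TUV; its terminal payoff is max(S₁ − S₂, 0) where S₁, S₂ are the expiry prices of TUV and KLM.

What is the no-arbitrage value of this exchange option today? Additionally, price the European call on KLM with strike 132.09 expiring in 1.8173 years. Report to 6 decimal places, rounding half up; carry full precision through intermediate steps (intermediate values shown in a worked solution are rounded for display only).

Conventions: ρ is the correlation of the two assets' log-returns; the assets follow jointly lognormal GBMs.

exchange price = 1.330414
price(KLM call K=132.09) = 0.489784

σ_eff = √(σ₁² + σ₂² − 2ρσ₁σ₂) = √(0.2665² + 0.1191² − 2·-0.6812·0.2665·0.1191) = 0.358399
d₁ = (ln(S₁/S₂) + (q₂ − q₁ + σ_eff²/2)T) / (σ_eff√T) = (ln(74.73/106.29) + (0.0274 − 0.0079 + 0.064225)·0.6099) / 0.279896 = -1.076207
d₂ = d₁ − σ_eff√T = -1.076207 − 0.279896 = -1.356103
N(d₁) = 0.140917,  N(d₂) = 0.087533
V = S₁·e^{−q₁T}·N(d₁) − S₂·e^{−q₂T}·N(d₂) = 10.480128 − 9.149714 = 1.330414
[vanilla: KLM call K=132.09]
σ√T = 0.1191·√1.8173 = 0.160555
d₁ = (ln(S/K) + (r−q+σ²/2)T) / (σ√T) = (ln(106.29/132.09) + (0.0109−0.0274+0.1191²/2)·1.8173) / 0.160555 = (-0.217312 − 0.017096) / 0.160555 = -1.459986
d₂ = d₁ − σ√T = -1.459986 − 0.160555 = -1.620541
e^{−rT} = 0.980386
e^{−qT} = 0.951425
N(d₁) = 0.072147,  N(d₂) = 0.052558
price = S·e^{−qT}·N(d₁) − K·e^{−rT}·N(d₂) = 7.296006 − 6.806221 = 0.489784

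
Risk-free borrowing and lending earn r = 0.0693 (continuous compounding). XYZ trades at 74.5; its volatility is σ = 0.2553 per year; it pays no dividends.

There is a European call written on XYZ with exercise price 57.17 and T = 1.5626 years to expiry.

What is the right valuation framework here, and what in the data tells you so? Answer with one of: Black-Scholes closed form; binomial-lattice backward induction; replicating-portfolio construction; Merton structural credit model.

framework: Black-Scholes closed form

Key observation: everything needed for the exact continuous-time valuation of the European call on XYZ (strike 57.17) is given, and no feature rules the closed form out.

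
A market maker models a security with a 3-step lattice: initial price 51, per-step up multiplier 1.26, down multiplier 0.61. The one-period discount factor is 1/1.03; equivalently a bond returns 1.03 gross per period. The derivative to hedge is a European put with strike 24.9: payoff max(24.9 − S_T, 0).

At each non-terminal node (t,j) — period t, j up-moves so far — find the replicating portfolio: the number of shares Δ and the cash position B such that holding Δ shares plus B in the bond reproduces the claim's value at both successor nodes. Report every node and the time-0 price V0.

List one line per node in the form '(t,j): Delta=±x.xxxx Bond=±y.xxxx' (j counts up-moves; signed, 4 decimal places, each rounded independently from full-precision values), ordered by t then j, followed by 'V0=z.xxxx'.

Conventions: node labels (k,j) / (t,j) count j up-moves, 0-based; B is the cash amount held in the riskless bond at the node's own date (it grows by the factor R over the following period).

(0,0): Delta=-0.0568 Bond=3.6553
(1,0): Delta=-0.2402 Bond=9.4725
(1,1): Delta=-0.0081 Bond=0.6393
(2,0): Delta=-1.0000 Bond=24.1748
(2,1): Delta=-0.0388 Bond=1.8610
(2,2): Delta=0.0000 Bond=0.0000
V0=0.7599

Since d<R<u, set p* = (R−d)/(u−d) = 0.6462; price each node as the discounted p*-expectation of its children.
Payoffs at expiry: V(3,0)=13.3240, V(3,1)=0.9889, V(3,2)=0.0000, V(3,3)=0.0000
  t=2,j=0: stock 18.9771 → up 23.9111 (V=0.9889), down 11.5760 (V=13.3240). Price 5.1977; hedge Δ=-1.0000, bond B=24.1748.
  t=2,j=1: stock 39.1986 → up 49.3902 (V=0.0000), down 23.9111 (V=0.9889). Price 0.3397; hedge Δ=-0.0388, bond B=1.8610.
  t=2,j=2: stock 80.9676 → up 102.0192 (V=0.0000), down 49.3902 (V=0.0000). Price 0.0000; hedge Δ=0.0000, bond B=0.0000.
  t=1,j=0: stock 31.1100 → up 39.1986 (V=0.3397), down 18.9771 (V=5.1977). Price 1.9987; hedge Δ=-0.2402, bond B=9.4725.
  t=1,j=1: stock 64.2600 → up 80.9676 (V=0.0000), down 39.1986 (V=0.3397). Price 0.1167; hedge Δ=-0.0081, bond B=0.6393.
  t=0,j=0: stock 51.0000 → up 64.2600 (V=0.1167), down 31.1100 (V=1.9987). Price 0.7599; hedge Δ=-0.0568, bond B=3.6553.
Check: Δ(0,0)·S0 + B(0,0) = 0.7599 = V0.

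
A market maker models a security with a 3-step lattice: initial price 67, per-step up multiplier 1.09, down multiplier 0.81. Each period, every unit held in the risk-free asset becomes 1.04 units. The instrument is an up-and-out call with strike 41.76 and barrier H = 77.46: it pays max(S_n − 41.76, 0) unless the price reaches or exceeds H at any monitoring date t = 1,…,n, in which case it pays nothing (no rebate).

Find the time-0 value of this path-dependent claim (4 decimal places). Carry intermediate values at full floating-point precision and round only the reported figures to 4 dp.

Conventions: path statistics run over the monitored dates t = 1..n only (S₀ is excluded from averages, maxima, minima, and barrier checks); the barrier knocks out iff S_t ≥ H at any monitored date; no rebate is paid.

price = 5.2969

No-arbitrage gives p* = (R−d)/(u−d) = 0.8214: enumerate every path, weight its payoff by its p*-probability, and discount by R^3.
Enumerate all 2^3 = 8 price paths (U = up ×1.09, D = down ×0.81); each path with k up-moves has probability p*^k·(1−p*)^(3−k).
DDD: M=54.2700, payoff=0.0000, prob=0.005694
UDD: M=73.0300, payoff=6.1550, prob=0.026194
DUD: M=59.1543, payoff=6.1550, prob=0.026194
UUD: M=79.6027, payoff=0.0000, prob=0.120490
DDU: M=54.2700, payoff=6.1550, prob=0.026194
UDU: M=73.0300, payoff=22.7182, prob=0.120490
DUU: M=64.4782, payoff=22.7182, prob=0.120490
UUU: M=86.7669, payoff=0.0000, prob=0.554255
Price = Σ prob·payoff / R^3 = 5.958298 / 1.124864 = 5.2969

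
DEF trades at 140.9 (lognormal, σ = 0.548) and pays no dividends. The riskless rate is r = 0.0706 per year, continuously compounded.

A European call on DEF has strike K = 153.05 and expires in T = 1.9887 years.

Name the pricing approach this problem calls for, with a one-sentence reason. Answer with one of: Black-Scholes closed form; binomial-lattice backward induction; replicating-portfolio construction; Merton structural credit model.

Key observation: a European claim on DEF (strike 153.05) — a lognormal (GBM) underlying with constant rate and volatility — has an exact closed-form value; no lattice or capital structure is involved.

framework: Black-Scholes closed form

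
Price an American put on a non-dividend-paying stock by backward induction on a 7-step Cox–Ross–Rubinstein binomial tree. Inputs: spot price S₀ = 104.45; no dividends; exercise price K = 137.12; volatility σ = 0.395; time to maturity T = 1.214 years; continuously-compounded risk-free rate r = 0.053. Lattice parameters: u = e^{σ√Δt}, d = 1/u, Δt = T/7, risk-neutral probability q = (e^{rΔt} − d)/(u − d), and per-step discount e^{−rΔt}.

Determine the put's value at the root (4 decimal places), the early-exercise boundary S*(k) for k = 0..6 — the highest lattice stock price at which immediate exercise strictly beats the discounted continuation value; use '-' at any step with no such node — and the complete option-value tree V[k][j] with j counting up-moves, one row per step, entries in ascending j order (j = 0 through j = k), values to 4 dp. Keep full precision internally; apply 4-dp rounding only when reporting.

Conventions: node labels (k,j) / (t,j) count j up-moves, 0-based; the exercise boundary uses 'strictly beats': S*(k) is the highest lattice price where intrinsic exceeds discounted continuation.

price = 37.1332
boundary = - - 75.1672 88.6071 75.1672 88.6071 104.4500
tree:
37.1332
48.7987 25.5447
61.9528 35.8627 15.1564
73.3541 48.5129 23.2125 6.9545
83.0261 61.9528 34.3330 11.9342 1.8389
91.2310 73.3541 48.5129 20.0418 3.6171 0.0000
98.1915 83.0261 61.9528 32.6700 7.1147 0.0000 0.0000
104.0961 91.2310 73.3541 48.5129 13.9944 0.0000 0.0000 0.0000

params: Δt=0.17343 u=1.17880 d=0.84832 q=0.48691 e^(-rΔt)=0.99085
t_7 payoffs: 104.0961 91.2310 73.3541 48.5129 13.9944 0.0000 0.0000 0.0000
t_6: node(6,0) S=38.9285 payoff=98.1915 vs cont=96.9369 → 98.1915 [stop]  node(6,1) S=54.0939 payoff=83.0261 vs cont=81.7715 → 83.0261 [stop]  node(6,2) S=75.1672 payoff=61.9528 vs cont=60.6982 → 61.9528 [stop]  node(6,3) S=104.4500 payoff=32.6700 vs cont=31.4154 → 32.6700 [stop]  node(6,4) S=145.1405 payoff=0.0000 vs cont=7.1147 → 7.1147 [wait]  node(6,5) S=201.6827 payoff=0.0000 vs cont=0.0000 → 0.0000 [wait]  node(6,6) S=280.2520 payoff=0.0000 vs cont=0.0000 → 0.0000 [wait]  ⇒ S*(6)=104.4500
t_5: node(5,0) S=45.8890 payoff=91.2310 vs cont=89.9764 → 91.2310 [stop]  node(5,1) S=63.7659 payoff=73.3541 vs cont=72.0995 → 73.3541 [stop]  node(5,2) S=88.6071 payoff=48.5129 vs cont=47.2583 → 48.5129 [stop]  node(5,3) S=123.1256 payoff=13.9944 vs cont=20.0418 → 20.0418 [wait]  node(5,4) S=171.0916 payoff=0.0000 vs cont=3.6171 → 3.6171 [wait]  node(5,5) S=237.7435 payoff=0.0000 vs cont=0.0000 → 0.0000 [wait]  ⇒ S*(5)=88.6071
t_4: node(4,0) S=54.0939 payoff=83.0261 vs cont=81.7715 → 83.0261 [stop]  node(4,1) S=75.1672 payoff=61.9528 vs cont=60.6982 → 61.9528 [stop]  node(4,2) S=104.4500 payoff=32.6700 vs cont=34.3330 → 34.3330 [wait]  node(4,3) S=145.1405 payoff=0.0000 vs cont=11.9342 → 11.9342 [wait]  node(4,4) S=201.6827 payoff=0.0000 vs cont=1.8389 → 1.8389 [wait]  ⇒ S*(4)=75.1672
t_3: node(3,0) S=63.7659 payoff=73.3541 vs cont=72.0995 → 73.3541 [stop]  node(3,1) S=88.6071 payoff=48.5129 vs cont=48.0607 → 48.5129 [stop]  node(3,2) S=123.1256 payoff=13.9944 vs cont=23.2125 → 23.2125 [wait]  node(3,3) S=171.0916 payoff=0.0000 vs cont=6.9545 → 6.9545 [wait]  ⇒ S*(3)=88.6071
t_2: node(2,0) S=75.1672 payoff=61.9528 vs cont=60.6982 → 61.9528 [stop]  node(2,1) S=104.4500 payoff=32.6700 vs cont=35.8627 → 35.8627 [wait]  node(2,2) S=145.1405 payoff=0.0000 vs cont=15.1564 → 15.1564 [wait]  ⇒ S*(2)=75.1672
t_1: node(1,0) S=88.6071 payoff=48.5129 vs cont=48.7987 → 48.7987 [wait]  node(1,1) S=123.1256 payoff=13.9944 vs cont=25.5447 → 25.5447 [wait]  ⇒ S*(1)=-
t_0: node(0,0) S=104.4500 payoff=32.6700 vs cont=37.1332 → 37.1332 [wait]  ⇒ S*(0)=-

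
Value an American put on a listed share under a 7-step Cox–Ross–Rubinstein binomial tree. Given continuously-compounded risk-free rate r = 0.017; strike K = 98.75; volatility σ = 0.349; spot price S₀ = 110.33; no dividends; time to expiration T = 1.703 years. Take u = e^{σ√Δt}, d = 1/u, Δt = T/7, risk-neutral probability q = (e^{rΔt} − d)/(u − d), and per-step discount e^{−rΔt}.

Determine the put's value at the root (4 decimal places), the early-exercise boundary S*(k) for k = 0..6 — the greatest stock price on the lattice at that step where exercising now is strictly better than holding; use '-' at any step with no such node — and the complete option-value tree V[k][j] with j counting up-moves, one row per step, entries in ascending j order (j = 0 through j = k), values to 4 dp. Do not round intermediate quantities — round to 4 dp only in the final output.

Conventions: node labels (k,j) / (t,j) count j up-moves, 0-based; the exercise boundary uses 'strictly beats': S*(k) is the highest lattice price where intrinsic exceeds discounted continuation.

Δt=0.24329, u=1.18785, d=0.84186, q=0.46905, disc=e^(-rΔt)=0.99587
k=7 terminal: V=max(K-S,0) → 65.6845 52.0954 32.9215 5.8675 0.0000 0.0000 0.0000 0.0000
k=6: j=0 S=39.2767 intr=59.4733 cont=59.0657 V=59.4733[EX]; j=1 S=55.4185 intr=43.3315 cont=42.9240 V=43.3315[EX]; j=2 S=78.1941 intr=20.5559 cont=20.1483 V=20.5559[EX]; j=3 S=110.3300 intr=0.0000 cont=3.1025 V=3.1025[hold]; j=4 S=155.6730 intr=0.0000 cont=0.0000 V=0.0000[hold]; j=5 S=219.6508 intr=0.0000 cont=0.0000 V=0.0000[hold]; j=6 S=309.9219 intr=0.0000 cont=0.0000 V=0.0000[hold]  S*(6)=78.1941
k=5: j=0 S=46.6546 intr=52.0954 cont=51.6878 V=52.0954[EX]; j=1 S=65.8285 intr=32.9215 cont=32.5139 V=32.9215[EX]; j=2 S=92.8825 intr=5.8675 cont=12.3183 V=12.3183[hold]; j=3 S=131.0549 intr=0.0000 cont=1.6405 V=1.6405[hold]; j=4 S=184.9154 intr=0.0000 cont=0.0000 V=0.0000[hold]; j=5 S=260.9111 intr=0.0000 cont=0.0000 V=0.0000[hold]  S*(5)=65.8285
k=4: j=0 S=55.4185 intr=43.3315 cont=42.9240 V=43.3315[EX]; j=1 S=78.1941 intr=20.5559 cont=23.1616 V=23.1616[hold]; j=2 S=110.3300 intr=0.0000 cont=7.2797 V=7.2797[hold]; j=3 S=155.6730 intr=0.0000 cont=0.8674 V=0.8674[hold]; j=4 S=219.6508 intr=0.0000 cont=0.0000 V=0.0000[hold]  S*(4)=55.4185
k=3: j=0 S=65.8285 intr=32.9215 cont=33.7310 V=33.7310[hold]; j=1 S=92.8825 intr=5.8675 cont=15.6474 V=15.6474[hold]; j=2 S=131.0549 intr=0.0000 cont=4.2544 V=4.2544[hold]; j=3 S=184.9154 intr=0.0000 cont=0.4587 V=0.4587[hold]  S*(3)=-
k=2: j=0 S=78.1941 intr=20.5559 cont=25.1447 V=25.1447[hold]; j=1 S=110.3300 intr=0.0000 cont=10.2610 V=10.2610[hold]; j=2 S=155.6730 intr=0.0000 cont=2.4638 V=2.4638[hold]  S*(2)=-
k=1: j=0 S=92.8825 intr=5.8675 cont=18.0885 V=18.0885[hold]; j=1 S=131.0549 intr=0.0000 cont=6.5765 V=6.5765[hold]  S*(1)=-
k=0: j=0 S=110.3300 intr=0.0000 cont=12.6364 V=12.6364[hold]  S*(0)=-

price = 12.6364
boundary = - - - - 55.4185 65.8285 78.1941
tree:
12.6364
18.0885 6.5765
25.1447 10.2610 2.4638
33.7310 15.6474 4.2544 0.4587
43.3315 23.1616 7.2797 0.8674 0.0000
52.0954 32.9215 12.3183 1.6405 0.0000 0.0000
59.4733 43.3315 20.5559 3.1025 0.0000 0.0000 0.0000
65.6845 52.0954 32.9215 5.8675 0.0000 0.0000 0.0000 0.0000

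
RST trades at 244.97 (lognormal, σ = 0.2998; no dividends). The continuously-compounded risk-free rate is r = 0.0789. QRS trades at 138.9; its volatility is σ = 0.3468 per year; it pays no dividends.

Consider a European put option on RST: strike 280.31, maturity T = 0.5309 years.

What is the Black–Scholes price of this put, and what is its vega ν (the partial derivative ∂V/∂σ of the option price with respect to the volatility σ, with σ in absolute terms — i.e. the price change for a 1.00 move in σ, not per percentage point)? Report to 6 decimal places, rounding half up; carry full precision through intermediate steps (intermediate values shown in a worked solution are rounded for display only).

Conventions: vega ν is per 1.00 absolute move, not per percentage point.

price = 36.242768
ν = 67.741503

σ√T = 0.2998·√0.5309 = 0.218443
d₁ = (ln(S/K) + (r+σ²/2)T) / (σ√T) = (ln(244.97/280.31) + (0.0789+0.2998²/2)·0.5309) / 0.218443 = (-0.134760 + 0.065747) / 0.218443 = -0.315935
d₂ = d₁ − σ√T = -0.315935 − 0.218443 = -0.534378
e^{−rT} = 0.958977
N(−d₁) = 0.623974,  N(−d₂) = 0.703460
Put price V = K·e^{−rT}·N(−d₂) − S·N(−d₁) = 189.097675 − 152.854907 = 36.242768
φ(d₁) = (1/√(2π))·e^{−d₁²/2} = 0.379521
ν = S·φ(d₁)·√T = 67.741503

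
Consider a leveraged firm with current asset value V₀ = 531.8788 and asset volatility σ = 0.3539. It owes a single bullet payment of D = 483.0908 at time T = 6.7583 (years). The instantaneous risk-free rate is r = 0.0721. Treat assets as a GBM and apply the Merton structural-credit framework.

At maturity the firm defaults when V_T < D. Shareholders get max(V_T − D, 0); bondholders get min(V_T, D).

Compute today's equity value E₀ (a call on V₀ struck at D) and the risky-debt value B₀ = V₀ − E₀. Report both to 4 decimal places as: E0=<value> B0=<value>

E0=290.1485 B0=241.7303

Apply the equity-as-call identities (strike 483.0908, horizon 6.7583 years):
d₁ = [ln(V₀/D) + (r + σ²/2)T] / (σ√T)
   = [ln(531.8788/483.0908) + (0.0721 + 0.5·0.3539²)·6.7583] / (0.3539·√6.7583)
   = [0.096211 + 0.910496] / 0.920024 = 1.094218
d₂ = d₁ − σ√T = 1.094218 − 0.920024 = 0.174193
N(d₁) = 0.863070,  N(d₂) = 0.569143,  e^(−rT) = 0.614299
E₀ = V₀·N(d₁) − D·e^(−rT)·N(d₂)
   = 531.8788·0.863070 − 483.0908·0.614299·0.569143 = 290.148549
B₀ = V₀ − E₀ = 531.8788 − 290.148549 = 241.730251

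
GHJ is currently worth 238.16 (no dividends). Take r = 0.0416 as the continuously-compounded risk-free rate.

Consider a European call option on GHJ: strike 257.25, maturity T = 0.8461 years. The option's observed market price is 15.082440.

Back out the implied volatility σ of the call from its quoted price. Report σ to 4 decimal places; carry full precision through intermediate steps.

At σ = 0.2218 the Black–Scholes value reproduces the quote:
σ√T = 0.2218·√0.8461 = 0.204020
d₁ = (ln(S/K) + (r+σ²/2)T) / (σ√T) = (ln(238.16/257.25) + (0.0416+0.2218²/2)·0.8461) / 0.204020 = (-0.077106 + 0.056010) / 0.204020 = -0.103401
d₂ = d₁ − σ√T = -0.103401 − 0.204020 = -0.307421
e^{−rT} = 0.965414
N(d₁) = 0.458822,  N(d₂) = 0.379262
V = S·N(d₁) − K·e^{−rT}·N(d₂) = 109.273135 − 94.190694 = 15.082440 (the quoted price), and the Black–Scholes price is strictly increasing in σ, so σ is unique

sigma = 0.2218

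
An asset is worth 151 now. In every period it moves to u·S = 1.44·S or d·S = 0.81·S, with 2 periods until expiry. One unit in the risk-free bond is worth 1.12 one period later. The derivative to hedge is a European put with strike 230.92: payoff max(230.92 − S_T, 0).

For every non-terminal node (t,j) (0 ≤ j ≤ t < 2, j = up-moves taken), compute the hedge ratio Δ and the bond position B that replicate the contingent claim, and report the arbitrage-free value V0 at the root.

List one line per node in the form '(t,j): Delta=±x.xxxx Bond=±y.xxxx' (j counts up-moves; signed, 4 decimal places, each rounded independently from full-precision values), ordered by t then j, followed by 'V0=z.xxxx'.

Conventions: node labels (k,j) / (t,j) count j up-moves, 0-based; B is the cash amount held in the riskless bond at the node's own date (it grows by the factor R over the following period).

Since d<R<u, set p* = (R−d)/(u−d) = 0.4921; price each node as the discounted p*-expectation of its children.
At maturity the claim pays: V(2,0)=131.8489, V(2,1)=54.7936, V(2,2)=0.0000
  t=1,j=0: stock 122.3100 → up 176.1264 (V=54.7936), down 99.0711 (V=131.8489). Price 83.8686; hedge Δ=-1.0000, bond B=206.1786.
  t=1,j=1: stock 217.4400 → up 313.1136 (V=0.0000), down 176.1264 (V=54.7936). Price 24.8497; hedge Δ=-0.4000, bond B=111.8237.
  t=0,j=0: stock 151.0000 → up 217.4400 (V=24.8497), down 122.3100 (V=83.8686). Price 48.9532; hedge Δ=-0.6204, bond B=142.6339.
As a check, the time-0 holding Δ(0,0)·S0 + B(0,0) comes to 48.9532 — exactly V0.

(0,0): Delta=-0.6204 Bond=142.6339
(1,0): Delta=-1.0000 Bond=206.1786
(1,1): Delta=-0.4000 Bond=111.8237
V0=48.9532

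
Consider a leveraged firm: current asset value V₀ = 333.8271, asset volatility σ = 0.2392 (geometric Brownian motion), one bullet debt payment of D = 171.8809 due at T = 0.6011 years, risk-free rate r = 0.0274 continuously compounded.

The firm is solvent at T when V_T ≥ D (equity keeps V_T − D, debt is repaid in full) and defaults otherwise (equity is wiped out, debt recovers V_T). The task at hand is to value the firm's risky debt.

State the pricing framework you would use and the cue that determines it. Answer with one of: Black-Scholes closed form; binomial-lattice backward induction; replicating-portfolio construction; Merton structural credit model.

framework: Merton structural credit model

Key observation: with the firm-asset dynamics (V₀ = 333.8271) and a single zero-coupon liability of face 171.8809 given, debt value, spread, and default probability all derive from the option view of the balance sheet.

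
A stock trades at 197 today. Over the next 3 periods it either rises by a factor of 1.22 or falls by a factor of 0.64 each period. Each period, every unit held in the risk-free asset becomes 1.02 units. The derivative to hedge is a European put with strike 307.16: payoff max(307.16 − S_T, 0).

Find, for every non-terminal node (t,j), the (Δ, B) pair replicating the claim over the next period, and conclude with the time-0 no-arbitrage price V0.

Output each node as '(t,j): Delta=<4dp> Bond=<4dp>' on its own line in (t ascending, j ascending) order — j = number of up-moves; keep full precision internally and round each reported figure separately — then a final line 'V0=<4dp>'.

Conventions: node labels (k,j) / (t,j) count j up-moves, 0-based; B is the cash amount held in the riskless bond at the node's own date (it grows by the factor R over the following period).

(0,0): Delta=-0.8174 Bond=266.8760
(1,0): Delta=-1.0000 Bond=295.2326
(1,1): Delta=-0.7670 Bond=260.0982
(2,0): Delta=-1.0000 Bond=301.1373
(2,1): Delta=-1.0000 Bond=301.1373
(2,2): Delta=-0.7027 Bond=246.4386
V0=105.8433

No-arbitrage ⇒ martingale measure with p* = (R−d)/(u−d) = 0.6552.
Payoffs at expiry: V(3,0)=255.5176, V(3,1)=208.7167, V(3,2)=119.5025, V(3,3)=0.0000
(2,0): S=80.6912. Δ = (V_up−V_dn)/(S_up−S_dn) = (208.7167−255.5176)/(98.4433−51.6424) = -1.0000. V = [p*·208.7167 + (1−p*)·255.5176]/1.02 = 220.4461. B = V − Δ·S = 301.1373.
(2,1): S=153.8176. Δ = (V_up−V_dn)/(S_up−S_dn) = (119.5025−208.7167)/(187.6575−98.4433) = -1.0000. V = [p*·119.5025 + (1−p*)·208.7167]/1.02 = 147.3197. B = V − Δ·S = 301.1373.
(2,2): S=293.2148. Δ = (V_up−V_dn)/(S_up−S_dn) = (0.0000−119.5025)/(357.7221−187.6575) = -0.7027. V = [p*·0.0000 + (1−p*)·119.5025]/1.02 = 40.3998. B = V − Δ·S = 246.4386.
(1,0): S=126.0800. Δ = (V_up−V_dn)/(S_up−S_dn) = (147.3197−220.4461)/(153.8176−80.6912) = -1.0000. V = [p*·147.3197 + (1−p*)·220.4461]/1.02 = 169.1526. B = V − Δ·S = 295.2326.
(1,1): S=240.3400. Δ = (V_up−V_dn)/(S_up−S_dn) = (40.3998−147.3197)/(293.2148−153.8176) = -0.7670. V = [p*·40.3998 + (1−p*)·147.3197]/1.02 = 75.7536. B = V − Δ·S = 260.0982.
(0,0): S=197.0000. Δ = (V_up−V_dn)/(S_up−S_dn) = (75.7536−169.1526)/(240.3400−126.0800) = -0.8174. V = [p*·75.7536 + (1−p*)·169.1526]/1.02 = 105.8433. B = V − Δ·S = 266.8760.
Check: Δ(0,0)·S0 + B(0,0) = 105.8433 = V0.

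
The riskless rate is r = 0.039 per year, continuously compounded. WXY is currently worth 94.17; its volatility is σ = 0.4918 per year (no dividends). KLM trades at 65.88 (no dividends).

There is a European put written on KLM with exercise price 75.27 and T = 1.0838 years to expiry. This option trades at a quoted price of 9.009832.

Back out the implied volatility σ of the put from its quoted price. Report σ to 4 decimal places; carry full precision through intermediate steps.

sigma = 0.1850

At σ = 0.1850 the Black–Scholes value reproduces the quote:
σ√T = 0.185·√1.0838 = 0.192596
d₁ = (ln(S/K) + (r+σ²/2)T) / (σ√T) = (ln(65.88/75.27) + (0.039+0.185²/2)·1.0838) / 0.192596 = (-0.133247 + 0.060815) / 0.192596 = -0.376083
d₂ = d₁ − σ√T = -0.376083 − 0.192596 = -0.568679
e^{−rT} = 0.958613
N(−d₁) = 0.646573,  N(−d₂) = 0.715213
V = K·e^{−rT}·N(−d₂) − S·N(−d₁) = 51.606034 − 42.596202 = 9.009832 (equal to the quote); since ∂V/∂σ > 0 for all σ, the implied volatility is unique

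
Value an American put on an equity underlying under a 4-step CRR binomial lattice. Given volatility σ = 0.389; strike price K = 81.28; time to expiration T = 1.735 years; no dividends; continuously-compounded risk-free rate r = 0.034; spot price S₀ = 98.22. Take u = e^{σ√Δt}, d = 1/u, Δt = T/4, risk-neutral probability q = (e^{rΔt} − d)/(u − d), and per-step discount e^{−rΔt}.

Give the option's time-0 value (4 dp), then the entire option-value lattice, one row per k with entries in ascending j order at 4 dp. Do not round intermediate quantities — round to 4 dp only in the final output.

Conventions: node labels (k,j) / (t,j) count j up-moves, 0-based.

price = 9.7557
tree:
9.7557
15.6476 3.2879
24.2611 6.2367 0.0000
35.7384 11.8301 0.0000 0.0000
46.0311 22.4400 0.0000 0.0000 0.0000

Δt=0.43375, u=1.29200, d=0.77399, q=0.46498, disc=e^(-rΔt)=0.98536
k=4 terminal: V=max(K-S,0) → 46.0311 22.4400 0.0000 0.0000 0.0000
k=3: j=0 S=45.5416 intr=35.7384 cont=34.5485 V=35.7384[EX]; j=1 S=76.0215 intr=5.2585 cont=11.8301 V=11.8301[hold]; j=2 S=126.9006 intr=0.0000 cont=0.0000 V=0.0000[hold]; j=3 S=211.8318 intr=0.0000 cont=0.0000 V=0.0000[hold]
k=2: j=0 S=58.8400 intr=22.4400 cont=24.2611 V=24.2611[hold]; j=1 S=98.2200 intr=0.0000 cont=6.2367 V=6.2367[hold]; j=2 S=163.9560 intr=0.0000 cont=0.0000 V=0.0000[hold]
k=1: j=0 S=76.0215 intr=5.2585 cont=15.6476 V=15.6476[hold]; j=1 S=126.9006 intr=0.0000 cont=3.2879 V=3.2879[hold]
k=0: j=0 S=98.2200 intr=0.0000 cont=9.7557 V=9.7557[hold]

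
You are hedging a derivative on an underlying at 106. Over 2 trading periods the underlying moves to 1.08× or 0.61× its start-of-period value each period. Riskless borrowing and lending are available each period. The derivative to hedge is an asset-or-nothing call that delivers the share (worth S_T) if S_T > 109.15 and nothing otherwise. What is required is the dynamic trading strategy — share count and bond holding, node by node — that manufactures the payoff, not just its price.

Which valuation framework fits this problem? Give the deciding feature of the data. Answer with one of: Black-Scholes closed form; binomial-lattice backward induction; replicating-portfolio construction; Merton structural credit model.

Key observation: a price alone would not answer the question — the per-node share/bond construction on the spot-106, 1.08/0.61 tree is required, and only the replicating-portfolio method yields it.

framework: replicating-portfolio construction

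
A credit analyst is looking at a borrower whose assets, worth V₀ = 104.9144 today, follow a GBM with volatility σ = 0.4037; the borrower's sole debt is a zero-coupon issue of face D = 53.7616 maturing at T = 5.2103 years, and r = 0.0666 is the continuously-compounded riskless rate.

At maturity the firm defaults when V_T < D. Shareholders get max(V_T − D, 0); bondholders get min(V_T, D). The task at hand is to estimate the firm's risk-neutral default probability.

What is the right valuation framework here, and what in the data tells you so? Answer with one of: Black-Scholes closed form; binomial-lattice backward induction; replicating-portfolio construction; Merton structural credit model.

Key observation: the data describe a firm's assets (V₀ = 104.9144, GBM) and a single zero-coupon debt of face 53.7616, so credit quantities follow from equity-as-call in the structural model.

framework: Merton structural credit model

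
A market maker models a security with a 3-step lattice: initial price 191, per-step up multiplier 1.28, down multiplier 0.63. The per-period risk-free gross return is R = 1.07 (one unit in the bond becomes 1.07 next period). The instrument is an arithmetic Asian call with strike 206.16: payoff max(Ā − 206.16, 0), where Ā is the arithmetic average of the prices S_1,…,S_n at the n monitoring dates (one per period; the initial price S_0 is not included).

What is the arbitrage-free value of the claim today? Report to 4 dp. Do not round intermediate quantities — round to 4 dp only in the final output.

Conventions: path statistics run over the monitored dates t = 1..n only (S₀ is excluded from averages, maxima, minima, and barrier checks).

price = 34.1349

Under the martingale measure an up-move has probability p* = 0.6769; value the claim as the probability-weighted average of per-path payoffs, discounted 3 periods at R = 1.07.
Enumerate all 2^3 = 8 price paths (U = up ×1.28, D = down ×0.63); each path with k up-moves has probability p*^k·(1−p*)^(3−k).
DDD: Ā=81.2990, payoff=0.0000, prob=0.033722
UDD: Ā=165.1788, payoff=0.0000, prob=0.070656
DUD: Ā=123.7955, payoff=0.0000, prob=0.070656
UUD: Ā=251.5210, payoff=45.3610, prob=0.148042
DDU: Ā=97.7240, payoff=0.0000, prob=0.070656
UDU: Ā=198.5504, payoff=0.0000, prob=0.148042
DUU: Ā=157.1670, payoff=0.0000, prob=0.148042
UUU: Ā=319.3235, payoff=113.1635, prob=0.310183
Price = Σ prob·payoff / R^3 = 41.816715 / 1.225043 = 34.1349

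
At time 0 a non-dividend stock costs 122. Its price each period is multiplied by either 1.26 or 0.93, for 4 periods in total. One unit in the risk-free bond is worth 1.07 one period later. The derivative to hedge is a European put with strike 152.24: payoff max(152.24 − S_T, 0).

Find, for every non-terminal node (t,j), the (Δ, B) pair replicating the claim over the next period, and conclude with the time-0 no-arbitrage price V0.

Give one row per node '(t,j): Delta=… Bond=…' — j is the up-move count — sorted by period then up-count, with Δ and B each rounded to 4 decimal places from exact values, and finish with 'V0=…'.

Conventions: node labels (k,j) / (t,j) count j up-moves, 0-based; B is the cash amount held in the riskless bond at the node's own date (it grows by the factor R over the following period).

Risk-neutral probability p* = (R−d)/(u−d) = (1.07−0.93)/(1.26−0.93) = 0.4242.
At maturity the claim pays: V(4,0)=60.9777, V(4,1)=28.5942, V(4,2)=0.0000, V(4,3)=0.0000, V(4,4)=0.0000
  t=3,j=0: stock 98.1316 → up 123.6458 (V=28.5942), down 91.2623 (V=60.9777). Price 44.1488; hedge Δ=-1.0000, bond B=142.2804.
  t=3,j=1: stock 132.9524 → up 167.5201 (V=0.0000), down 123.6458 (V=28.5942). Price 15.3863; hedge Δ=-0.6517, bond B=102.0355.
  t=3,j=2: stock 180.1291 → up 226.9627 (V=0.0000), down 167.5201 (V=0.0000). Price 0.0000; hedge Δ=0.0000, bond B=0.0000.
  t=3,j=3: stock 244.0459 → up 307.4978 (V=0.0000), down 226.9627 (V=0.0000). Price 0.0000; hedge Δ=0.0000, bond B=0.0000.
  t=2,j=0: stock 105.5178 → up 132.9524 (V=15.3863), down 98.1316 (V=44.1488). Price 29.8566; hedge Δ=-0.8260, bond B=117.0157.
  t=2,j=1: stock 142.9596 → up 180.1291 (V=0.0000), down 132.9524 (V=15.3863). Price 8.2792; hedge Δ=-0.3261, bond B=54.9044.
  t=2,j=2: stock 193.6872 → up 244.0459 (V=0.0000), down 180.1291 (V=0.0000). Price 0.0000; hedge Δ=0.0000, bond B=0.0000.
  t=1,j=0: stock 113.4600 → up 142.9596 (V=8.2792), down 105.5178 (V=29.8566). Price 19.3482; hedge Δ=-0.5763, bond B=84.7341.
  t=1,j=1: stock 153.7200 → up 193.6872 (V=0.0000), down 142.9596 (V=8.2792). Price 4.4550; hedge Δ=-0.1632, bond B=29.5436.
  t=0,j=0: stock 122.0000 → up 153.7200 (V=4.4550), down 113.4600 (V=19.3482). Price 12.1774; hedge Δ=-0.3699, bond B=57.3083.
As a check, the time-0 holding Δ(0,0)·S0 + B(0,0) comes to 12.1774 — exactly V0.

(0,0): Delta=-0.3699 Bond=57.3083
(1,0): Delta=-0.5763 Bond=84.7341
(1,1): Delta=-0.1632 Bond=29.5436
(2,0): Delta=-0.8260 Bond=117.0157
(2,1): Delta=-0.3261 Bond=54.9044
(2,2): Delta=0.0000 Bond=0.0000
(3,0): Delta=-1.0000 Bond=142.2804
(3,1): Delta=-0.6517 Bond=102.0355
(3,2): Delta=0.0000 Bond=0.0000
(3,3): Delta=0.0000 Bond=0.0000
V0=12.1774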